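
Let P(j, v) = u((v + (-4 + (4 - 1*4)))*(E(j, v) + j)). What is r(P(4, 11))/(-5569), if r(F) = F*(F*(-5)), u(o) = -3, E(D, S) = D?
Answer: 45/5569 ≈ 0.0080805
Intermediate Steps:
P(j, v) = -3
r(F) = -5*F² (r(F) = F*(-5*F) = -5*F²)
r(P(4, 11))/(-5569) = -5*(-3)²/(-5569) = -5*9*(-1/5569) = -45*(-1/5569) = 45/5569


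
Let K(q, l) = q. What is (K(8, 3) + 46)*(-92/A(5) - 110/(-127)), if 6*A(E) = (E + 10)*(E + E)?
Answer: -482436/3175 ≈ -151.95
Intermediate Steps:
A(E) = E*(10 + E)/3 (A(E) = ((E + 10)*(E + E))/6 = ((10 + E)*(2*E))/6 = (2*E*(10 + E))/6 = E*(10 + E)/3)
(K(8, 3) + 46)*(-92/A(5) - 110/(-127)) = (8 + 46)*(-92*3/(5*(10 + 5)) - 110/(-127)) = 54*(-92/((⅓)*5*15) - 110*(-1/127)) = 54*(-92/25 + 110/127) = 54*(-8934/3175) = -482436/3175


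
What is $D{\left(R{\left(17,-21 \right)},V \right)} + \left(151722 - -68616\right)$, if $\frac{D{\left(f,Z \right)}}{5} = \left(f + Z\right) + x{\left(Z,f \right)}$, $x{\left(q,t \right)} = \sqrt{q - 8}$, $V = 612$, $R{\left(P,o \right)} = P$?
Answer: $223483 + 10 \sqrt{151} \approx 2.2361 \cdot 10^{5}$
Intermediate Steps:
$x{\left(q,t \right)} = \sqrt{-8 + q}$
$D{\left(f,Z \right)} = 5 Z + 5 f + 5 \sqrt{-8 + Z}$ ($D{\left(f,Z \right)} = 5 \left(\left(f + Z\right) + \sqrt{-8 + Z}\right) = 5 \left(\left(Z + f\right) + \sqrt{-8 + Z}\right) = 5 \left(Z + f + \sqrt{-8 + Z}\right) = 5 Z + 5 f + 5 \sqrt{-8 + Z}$)
$D{\left(R{\left(17,-21 \right)},V \right)} + \left(151722 - -68616\right) = \left(5 \cdot 612 + 5 \cdot 17 + 5 \sqrt{-8 + 612}\right) + \left(151722 - -68616\right) = \left(3060 + 85 + 5 \sqrt{604}\right) + \left(151722 + 68616\right) = \left(3060 + 85 + 5 \cdot 2 \sqrt{151}\right) + 220338 = \left(3060 + 85 + 10 \sqrt{151}\right) + 220338 = \left(3145 + 10 \sqrt{151}\right) + 220338 = 223483 + 10 \sqrt{151}$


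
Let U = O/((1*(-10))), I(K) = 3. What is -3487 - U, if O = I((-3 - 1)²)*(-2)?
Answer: -17438/5 ≈ -3487.6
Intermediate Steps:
O = -6 (O = 3*(-2) = -6)
U = ⅗ (U = -6/(1*(-10)) = -6/(-10) = -⅒*(-6) = ⅗ ≈ 0.60000)
-3487 - U = -3487 - 1*⅗ = -3487 - ⅗ = -17438/5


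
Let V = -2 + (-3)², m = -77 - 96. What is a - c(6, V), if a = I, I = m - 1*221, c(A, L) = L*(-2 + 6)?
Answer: -422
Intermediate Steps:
m = -173
V = 7 (V = -2 + 9 = 7)
c(A, L) = 4*L (c(A, L) = L*4 = 4*L)
I = -394 (I = -173 - 1*221 = -173 - 221 = -394)
a = -394
a - c(6, V) = -394 - 4*7 = -394 - 1*28 = -394 - 28 = -422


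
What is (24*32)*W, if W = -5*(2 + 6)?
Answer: -30720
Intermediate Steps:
W = -40 (W = -5*8 = -40)
(24*32)*W = (24*32)*(-40) = 768*(-40) = -30720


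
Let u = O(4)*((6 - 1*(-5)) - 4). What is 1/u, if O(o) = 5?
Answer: 1/35 ≈ 0.028571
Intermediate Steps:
u = 35 (u = 5*((6 - 1*(-5)) - 4) = 5*((6 + 5) - 4) = 5*(11 - 4) = 5*7 = 35)
1/u = 1/35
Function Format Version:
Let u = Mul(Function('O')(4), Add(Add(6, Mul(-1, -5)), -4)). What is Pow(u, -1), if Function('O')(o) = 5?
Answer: Rational(1, 35) ≈ 0.028571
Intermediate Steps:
u = 35 (u = Mul(5, Add(Add(6, Mul(-1, -5)), -4)) = Mul(5, Add(Add(6, 5), -4)) = Mul(5, Add(11, -4)) = Mul(5, 7) = 35)
Pow(u, -1) = Pow(35, -1) = Rational(1, 35)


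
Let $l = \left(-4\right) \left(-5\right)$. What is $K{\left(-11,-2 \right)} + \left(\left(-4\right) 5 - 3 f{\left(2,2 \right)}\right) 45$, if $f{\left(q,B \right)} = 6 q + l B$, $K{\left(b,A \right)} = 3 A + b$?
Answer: $-7937$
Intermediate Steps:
$K{\left(b,A \right)} = b + 3 A$
$l = 20$
$f{\left(q,B \right)} = 6 q + 20 B$
$K{\left(-11,-2 \right)} + \left(\left(-4\right) 5 - 3 f{\left(2,2 \right)}\right) 45 = \left(-11 + 3 \left(-2\right)\right) + \left(\left(-4\right) 5 - 3 \left(6 \cdot 2 + 20 \cdot 2\right)\right) 45 = \left(-11 - 6\right) + \left(-20 - 3 \left(12 + 40\right)\right) 45 = -17 + \left(-20 - 156\right) 45 = -17 - 7920 = -7937$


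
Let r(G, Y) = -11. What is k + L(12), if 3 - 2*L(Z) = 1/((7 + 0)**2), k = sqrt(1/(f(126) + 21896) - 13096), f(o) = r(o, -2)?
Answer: 73/49 + I*sqrt(6272371412715)/21885 ≈ 1.4898 + 114.44*I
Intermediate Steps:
f(o) = -11
k = I*sqrt(6272371412715)/21885 (k = sqrt(1/(-11 + 21896) - 13096) = sqrt(1/21885 - 13096) = sqrt(-286605959/21885) = I*sqrt(6272371412715)/21885 ≈ 114.44*I)
L(Z) = 73/49 (L(Z) = 3/2 - 1/(2*(7 + 0)**2) = 3/2 - 1/(2*(7**2)) = 3/2 - 1/2/49 = 3/2 - 1/2*1/49 = 3/2 - 1/98 = 73/49)
k + L(12) = I*sqrt(6272371412715)/21885 + 73/49 = 73/49 + I*sqrt(6272371412715)/21885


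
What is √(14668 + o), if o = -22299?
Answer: I*√7631 ≈ 87.356*I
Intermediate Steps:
√(14668 + o) = √(14668 - 22299) = √(-7631) = I*√7631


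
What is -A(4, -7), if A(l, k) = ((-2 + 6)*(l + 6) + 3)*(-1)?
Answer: 43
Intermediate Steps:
A(l, k) = -27 - 4*l (A(l, k) = (4*(6 + l) + 3)*(-1) = ((24 + 4*l) + 3)*(-1) = (27 + 4*l)*(-1) = -27 - 4*l)
-A(4, -7) = -(-27 - 4*4) = -(-27 - 16) = -1*(-43) = 43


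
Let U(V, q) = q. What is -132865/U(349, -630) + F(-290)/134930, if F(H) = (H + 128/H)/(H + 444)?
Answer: 1429715992631/6779220525 ≈ 210.90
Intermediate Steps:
F(H) = (H + 128/H)/(444 + H)
-132865/U(349, -630) + F(-290)/134930 = -132865/(-630) + ((128 + (-290)²)/((-290)*(444 - 290)))/134930 = -132865*(-1/630) - 1/290*(128 + 84100)/154*(1/134930) = 26573/126 - 1/290*1/154*84228*(1/134930) = 26573/126 - 21057/11165*1/134930 = 26573/126 - 21057/1506493450 = 1429715992631/6779220525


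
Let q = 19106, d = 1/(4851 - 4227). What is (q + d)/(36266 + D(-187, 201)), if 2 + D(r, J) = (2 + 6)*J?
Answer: 11922145/23632128 ≈ 0.50449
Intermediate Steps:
d = 1/624 ≈ 0.0016026
D(r, J) = -2 + 8*J (D(r, J) = -2 + (2 + 6)*J = -2 + 8*J)
(q + d)/(36266 + D(-187, 201)) = (19106 + 1/624)/(36266 + (-2 + 8*201)) = 11922145/(624*(36266 + (-2 + 1608))) = 11922145/(624*(36266 + 1606)) = (11922145/624)/37872 = (11922145/624)*(1/37872) = 11922145/23632128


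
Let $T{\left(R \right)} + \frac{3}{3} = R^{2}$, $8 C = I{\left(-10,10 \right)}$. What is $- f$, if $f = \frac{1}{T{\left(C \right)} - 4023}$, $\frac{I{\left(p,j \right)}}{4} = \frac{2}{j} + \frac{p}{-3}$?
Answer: $\frac{900}{3618791} \approx 0.0002487$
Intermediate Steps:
$I{\left(p,j \right)} = \frac{8}{j} - \frac{4 p}{3}$ ($I{\left(p,j \right)} = 4 \left(\frac{2}{j} + \frac{p}{-3}\right) = 4 \left(\frac{2}{j} + p \left(- \frac{1}{3}\right)\right) = 4 \left(\frac{2}{j} - \frac{p}{3}\right) = \frac{8}{j} - \frac{4 p}{3}$)
$C = \frac{53}{30}$ ($C = \frac{\frac{8}{10} - - \frac{40}{3}}{8} = \frac{8 \cdot \frac{1}{10} + \frac{40}{3}}{8} = \frac{\frac{4}{5} + \frac{40}{3}}{8} = \frac{1}{8} \cdot \frac{212}{15} = \frac{53}{30} \approx 1.7667$)
$T{\left(R \right)} = -1 + R^{2}$
$f = - \frac{900}{3618791}$ ($f = \frac{1}{\left(-1 + \left(\frac{53}{30}\right)^{2}\right) - 4023} = \frac{1}{\left(-1 + \frac{2809}{900}\right) - 4023} = \frac{1}{\frac{1909}{900} - 4023} = \frac{1}{- \frac{3618791}{900}} = - \frac{900}{3618791} \approx -0.0002487$)
$- f = \left(-1\right) \left(- \frac{900}{3618791}\right) = \frac{900}{3618791}$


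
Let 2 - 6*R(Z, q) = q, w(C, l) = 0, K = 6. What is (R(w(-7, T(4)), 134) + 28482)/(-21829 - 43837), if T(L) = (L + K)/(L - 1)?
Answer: -14230/32833 ≈ -0.43341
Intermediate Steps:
T(L) = (6 + L)/(-1 + L) (T(L) = (L + 6)/(L - 1) = (6 + L)/(-1 + L))
R(Z, q) = ⅓ - q/6
(R(w(-7, T(4)), 134) + 28482)/(-21829 - 43837) = ((⅓ - ⅙*134) + 28482)/(-21829 - 43837) = ((⅓ - 67/3) + 28482)/(-65666) = (-22 + 28482)*(-1/65666) = 28460*(-1/65666) = -14230/32833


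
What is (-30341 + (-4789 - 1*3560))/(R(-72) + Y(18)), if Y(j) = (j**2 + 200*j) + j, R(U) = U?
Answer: -3869/387 ≈ -9.9974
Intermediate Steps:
Y(j) = j**2 + 201*j
(-30341 + (-4789 - 1*3560))/(R(-72) + Y(18)) = (-30341 + (-4789 - 1*3560))/(-72 + 18*(201 + 18)) = (-30341 + (-4789 - 3560))/(-72 + 18*219) = (-30341 - 8349)/(-72 + 3942) = -38690/3870 = -38690*1/3870 = -3869/387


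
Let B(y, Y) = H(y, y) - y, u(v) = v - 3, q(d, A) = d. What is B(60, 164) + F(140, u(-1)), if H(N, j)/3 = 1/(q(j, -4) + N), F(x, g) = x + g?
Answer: 3041/40 ≈ 76.025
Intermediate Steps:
u(v) = -3 + v
F(x, g) = g + x
H(N, j) = 3/(N + j) (H(N, j) = 3/(j + N) = 3/(N + j))
B(y, Y) = -y + 3/(2*y) (B(y, Y) = 3/(y + y) - y = 3/((2*y)) - y = 3*(1/(2*y)) - y = 3/(2*y) - y = -y + 3/(2*y))
B(60, 164) + F(140, u(-1)) = (-1*60 + (3/2)/60) + ((-3 - 1) + 140) = (-60 + (3/2)*(1/60)) + (-4 + 140) = (-60 + 1/40) + 136 = -2399/40 + 136 = 3041/40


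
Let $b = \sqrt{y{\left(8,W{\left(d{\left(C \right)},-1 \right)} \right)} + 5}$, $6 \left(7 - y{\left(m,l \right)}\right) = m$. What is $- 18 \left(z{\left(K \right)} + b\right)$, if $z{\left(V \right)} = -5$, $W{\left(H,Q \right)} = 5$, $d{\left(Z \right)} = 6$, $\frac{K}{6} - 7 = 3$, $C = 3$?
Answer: $90 - 24 \sqrt{6} \approx 31.212$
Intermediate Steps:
$K = 60$ ($K = 42 + 6 \cdot 3 = 42 + 18 = 60$)
$y{\left(m,l \right)} = 7 - \frac{m}{6}$
$b = \frac{4 \sqrt{6}}{3}$ ($b = \sqrt{\left(7 - \frac{4}{3}\right) + 5} = \sqrt{\frac{17}{3} + 5} = \sqrt{\frac{32}{3}} = \frac{4 \sqrt{6}}{3} \approx 3.266$)
$- 18 \left(z{\left(K \right)} + b\right) = - 18 \left(-5 + \frac{4 \sqrt{6}}{3}\right) = 90 - 24 \sqrt{6}$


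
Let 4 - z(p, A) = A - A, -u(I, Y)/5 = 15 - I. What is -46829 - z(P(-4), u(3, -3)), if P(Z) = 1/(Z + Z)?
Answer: -46833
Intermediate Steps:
u(I, Y) = -75 + 5*I (u(I, Y) = -5*(15 - I) = -75 + 5*I)
P(Z) = 1/(2*Z)
z(p, A) = 4 (z(p, A) = 4 - (A - A) = 4 - 1*0 = 4 + 0 = 4)
-46829 - z(P(-4), u(3, -3)) = -46829 - 1*4 = -46829 - 4 = -46833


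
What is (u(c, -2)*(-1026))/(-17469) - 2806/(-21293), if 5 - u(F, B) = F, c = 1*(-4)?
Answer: 9097688/13776571 ≈ 0.66037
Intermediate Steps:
c = -4
u(F, B) = 5 - F
(u(c, -2)*(-1026))/(-17469) - 2806/(-21293) = ((5 - 1*(-4))*(-1026))/(-17469) - 2806/(-21293) = ((5 + 4)*(-1026))*(-1/17469) - 2806*(-1/21293) = (9*(-1026))*(-1/17469) + 2806/21293 = -9234*(-1/17469) + 2806/21293 = 342/647 + 2806/21293 = 9097688/13776571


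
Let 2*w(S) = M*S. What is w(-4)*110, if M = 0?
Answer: 0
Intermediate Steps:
w(S) = 0 (w(S) = (0*S)/2 = (½)*0 = 0)
w(-4)*110 = 0*110 = 0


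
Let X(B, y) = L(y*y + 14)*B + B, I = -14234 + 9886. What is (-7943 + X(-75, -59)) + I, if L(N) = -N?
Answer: 249759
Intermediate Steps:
I = -4348
X(B, y) = B + B*(-14 - y²) (X(B, y) = (-(y*y + 14))*B + B = (-(y² + 14))*B + B = (-(14 + y²))*B + B = (-14 - y²)*B + B = B*(-14 - y²) + B = B + B*(-14 - y²))
(-7943 + X(-75, -59)) + I = (-7943 - 1*(-75)*(13 + (-59)²)) - 4348 = (-7943 - 1*(-75)*(13 + 3481)) - 4348 = (-7943 - 1*(-75)*3494) - 4348 = (-7943 + 262050) - 4348 = 254107 - 4348 = 249759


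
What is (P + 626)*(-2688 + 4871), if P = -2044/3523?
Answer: 4809921782/3523 ≈ 1.3653e+6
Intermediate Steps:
P = -2044/3523 (P = -2044*1/3523 = -2044/3523 ≈ -0.58019)
(P + 626)*(-2688 + 4871) = (-2044/3523 + 626)*(-2688 + 4871) = (2203354/3523)*2183 = 4809921782/3523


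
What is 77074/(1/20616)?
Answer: 1588957584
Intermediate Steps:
77074/(1/20616) = 77074*20616 = 1588957584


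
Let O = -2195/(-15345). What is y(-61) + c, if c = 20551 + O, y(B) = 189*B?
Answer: 27688957/3069 ≈ 9022.1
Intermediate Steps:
O = 439/3069 (O = -2195*(-1/15345) = 439/3069 ≈ 0.14304)
c = 63071458/3069 (c = 20551 + 439/3069 = 63071458/3069 ≈ 20551.)
y(-61) + c = 189*(-61) + 63071458/3069 = -11529 + 63071458/3069 = 27688957/3069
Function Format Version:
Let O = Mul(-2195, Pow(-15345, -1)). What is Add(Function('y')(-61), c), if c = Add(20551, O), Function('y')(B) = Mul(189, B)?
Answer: Rational(27688957, 3069) ≈ 9022.1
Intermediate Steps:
O = Rational(439, 3069) (O = Mul(-2195, Rational(-1, 15345)) = Rational(439, 3069) ≈ 0.14304)
c = Rational(63071458, 3069) (c = Add(20551, Rational(439, 3069)) = Rational(63071458, 3069) ≈ 20551.)
Add(Function('y')(-61), c) = Add(Mul(189, -61), Rational(63071458, 3069)) = Add(-11529, Rational(63071458, 3069)) = Rational(27688957, 3069)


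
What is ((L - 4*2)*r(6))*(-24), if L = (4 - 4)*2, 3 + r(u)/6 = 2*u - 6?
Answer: 3456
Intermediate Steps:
r(u) = -54 + 12*u (r(u) = -18 + 6*(2*u - 6) = -18 + 6*(-6 + 2*u) = -18 + (-36 + 12*u) = -54 + 12*u)
L = 0 (L = 0*2 = 0)
((L - 4*2)*r(6))*(-24) = ((0 - 4*2)*(-54 + 12*6))*(-24) = ((0 - 8)*(-54 + 72))*(-24) = -8*18*(-24) = -144*(-24) = 3456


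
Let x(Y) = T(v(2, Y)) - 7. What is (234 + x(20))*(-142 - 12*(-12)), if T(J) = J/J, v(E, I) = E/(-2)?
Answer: 456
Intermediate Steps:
v(E, I) = -E/2 (v(E, I) = E*(-½) = -E/2)
T(J) = 1
x(Y) = -6 (x(Y) = 1 - 7 = -6)
(234 + x(20))*(-142 - 12*(-12)) = (234 - 6)*(-142 - 12*(-12)) = 228*(-142 + 144) = 228*2 = 456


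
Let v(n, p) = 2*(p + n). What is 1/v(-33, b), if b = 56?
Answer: 1/46 ≈ 0.021739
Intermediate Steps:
v(n, p) = 2*n + 2*p (v(n, p) = 2*(n + p) = 2*n + 2*p)
1/v(-33, b) = 1/(2*(-33) + 2*56) = 1/(-66 + 112) = 1/46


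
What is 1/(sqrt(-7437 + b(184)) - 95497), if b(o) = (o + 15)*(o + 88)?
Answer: -95497/9119630318 - sqrt(46691)/9119630318 ≈ -1.0495e-5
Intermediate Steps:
b(o) = (15 + o)*(88 + o)
1/(sqrt(-7437 + b(184)) - 95497) = 1/(sqrt(-7437 + (1320 + 184**2 + 103*184)) - 95497) = 1/(sqrt(-7437 + (1320 + 33856 + 18952)) - 95497) = 1/(sqrt(-7437 + 54128) - 95497) = 1/(sqrt(46691) - 95497) = 1/(-95497 + sqrt(46691))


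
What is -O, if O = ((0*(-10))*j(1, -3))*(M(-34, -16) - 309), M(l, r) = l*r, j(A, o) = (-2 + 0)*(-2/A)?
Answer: 0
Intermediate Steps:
j(A, o) = 4/A (j(A, o) = -(-4)/A = 4/A)
O = 0 (O = ((0*(-10))*(4/1))*(-34*(-16) - 309) = (0*(4*1))*(544 - 309) = (0*4)*235 = 0*235 = 0)
-O = -1*0 = 0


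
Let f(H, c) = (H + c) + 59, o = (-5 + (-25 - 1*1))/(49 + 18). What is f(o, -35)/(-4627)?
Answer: -1577/310009 ≈ -0.0050870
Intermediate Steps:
o = -31/67 (o = (-5 + (-25 - 1))/67 = (-5 - 26)*(1/67) = -31*1/67 = -31/67 ≈ -0.46269)
f(H, c) = 59 + H + c
f(o, -35)/(-4627) = (59 - 31/67 - 35)/(-4627) = (1577/67)*(-1/4627) = -1577/310009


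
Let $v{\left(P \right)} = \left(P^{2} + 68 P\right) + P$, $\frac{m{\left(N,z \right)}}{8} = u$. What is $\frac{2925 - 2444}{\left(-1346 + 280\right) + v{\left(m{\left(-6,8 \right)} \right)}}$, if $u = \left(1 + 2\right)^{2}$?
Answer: $\frac{481}{9086} \approx 0.052939$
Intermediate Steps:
$u = 9$ ($u = 3^{2} = 9$)
$m{\left(N,z \right)} = 72$ ($m{\left(N,z \right)} = 8 \cdot 9 = 72$)
$v{\left(P \right)} = P^{2} + 69 P$
$\frac{2925 - 2444}{\left(-1346 + 280\right) + v{\left(m{\left(-6,8 \right)} \right)}} = \frac{2925 - 2444}{\left(-1346 + 280\right) + 72 \left(69 + 72\right)} = \frac{481}{-1066 + 72 \cdot 141} = \frac{481}{-1066 + 10152} = \frac{481}{9086}$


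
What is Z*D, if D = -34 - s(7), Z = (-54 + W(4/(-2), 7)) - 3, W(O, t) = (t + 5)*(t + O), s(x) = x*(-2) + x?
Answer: -81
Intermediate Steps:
s(x) = -x (s(x) = -2*x + x = -x)
W(O, t) = (5 + t)*(O + t)
Z = 3 (Z = (-54 + (7**2 + 5*(4/(-2)) + 5*7 + (4/(-2))*7)) - 3 = (-54 + (49 + 5*(4*(-1/2)) + 35 + (4*(-1/2))*7)) - 3 = (-54 + (49 + 5*(-2) + 35 - 2*7)) - 3 = (-54 + (49 - 10 + 35 - 14)) - 3 = (-54 + 60) - 3 = 6 - 3 = 3)
D = -27 (D = -34 - (-1)*7 = -34 - 1*(-7) = -34 + 7 = -27)
Z*D = 3*(-27) = -81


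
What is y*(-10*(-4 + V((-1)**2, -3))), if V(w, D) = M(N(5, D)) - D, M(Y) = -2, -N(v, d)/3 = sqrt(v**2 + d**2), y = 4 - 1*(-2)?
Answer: 180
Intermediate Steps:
y = 6 (y = 4 + 2 = 6)
N(v, d) = -3*sqrt(d**2 + v**2) (N(v, d) = -3*sqrt(v**2 + d**2) = -3*sqrt(d**2 + v**2))
V(w, D) = -2 - D
y*(-10*(-4 + V((-1)**2, -3))) = 6*(-10*(-4 + (-2 - 1*(-3)))) = 6*(-10*(-4 + (-2 + 3))) = 6*(-10*(-4 + 1)) = 6*(-10*(-3)) = 6*30 = 180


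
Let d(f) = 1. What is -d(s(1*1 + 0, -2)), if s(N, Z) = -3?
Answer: -1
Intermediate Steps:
-d(s(1*1 + 0, -2)) = -1*1 = -1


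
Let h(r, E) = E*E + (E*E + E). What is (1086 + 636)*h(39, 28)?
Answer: 2748312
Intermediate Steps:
h(r, E) = E + 2*E² (h(r, E) = E² + (E² + E) = E² + (E + E²) = E + 2*E²)
(1086 + 636)*h(39, 28) = (1086 + 636)*(28*(1 + 2*28)) = 1722*(28*(1 + 56)) = 1722*(28*57) = 1722*1596 = 2748312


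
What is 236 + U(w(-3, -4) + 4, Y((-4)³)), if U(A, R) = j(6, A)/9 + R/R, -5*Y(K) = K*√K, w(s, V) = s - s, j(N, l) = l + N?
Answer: 2143/9 ≈ 238.11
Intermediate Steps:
j(N, l) = N + l
w(s, V) = 0
Y(K) = -K^(3/2)/5 (Y(K) = -K*√K/5 = -K^(3/2)/5)
U(A, R) = 5/3 + A/9 (U(A, R) = (6 + A)/9 + R/R = (6 + A)*(⅑) + 1 = (⅔ + A/9) + 1 = 5/3 + A/9)
236 + U(w(-3, -4) + 4, Y((-4)³)) = 236 + (5/3 + (0 + 4)/9) = 236 + (5/3 + (⅑)*4) = 236 + (5/3 + 4/9) = 236 + 19/9 = 2143/9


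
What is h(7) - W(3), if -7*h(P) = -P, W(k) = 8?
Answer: -7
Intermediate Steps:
h(P) = P/7 (h(P) = -(-1)*P/7 = P/7)
h(7) - W(3) = (⅐)*7 - 1*8 = 1 - 8 = -7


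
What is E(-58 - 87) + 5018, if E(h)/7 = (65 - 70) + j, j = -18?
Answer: 4857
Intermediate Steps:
E(h) = -161 (E(h) = 7*((65 - 70) - 18) = 7*(-5 - 18) = 7*(-23) = -161)
E(-58 - 87) + 5018 = -161 + 5018 = 4857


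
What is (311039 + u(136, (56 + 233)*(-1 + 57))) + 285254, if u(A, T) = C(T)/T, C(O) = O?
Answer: 596294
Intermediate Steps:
u(A, T) = 1 (u(A, T) = T/T = 1)
(311039 + u(136, (56 + 233)*(-1 + 57))) + 285254 = (311039 + 1) + 285254 = 311040 + 285254 = 596294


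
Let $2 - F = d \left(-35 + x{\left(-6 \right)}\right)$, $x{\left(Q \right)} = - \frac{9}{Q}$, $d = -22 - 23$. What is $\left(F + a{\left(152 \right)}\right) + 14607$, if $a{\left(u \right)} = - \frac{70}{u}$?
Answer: $\frac{995679}{76} \approx 13101.0$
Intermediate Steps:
$d = -45$
$F = - \frac{3011}{2}$ ($F = 2 - - 45 \left(-35 - \frac{9}{-6}\right) = 2 - - 45 \left(-35 - - \frac{3}{2}\right) = 2 - - 45 \left(-35 + \frac{3}{2}\right) = 2 - \left(-45\right) \left(- \frac{67}{2}\right) = 2 - \frac{3015}{2} = - \frac{3011}{2} \approx -1505.5$)
$\left(F + a{\left(152 \right)}\right) + 14607 = \left(- \frac{3011}{2} - \frac{70}{152}\right) + 14607 = \left(- \frac{3011}{2} - \frac{35}{76}\right) + 14607 = - \frac{114453}{76} + 14607 = \frac{995679}{76}$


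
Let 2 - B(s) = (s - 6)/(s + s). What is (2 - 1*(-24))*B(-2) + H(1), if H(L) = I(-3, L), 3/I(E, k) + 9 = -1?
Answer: -3/10 ≈ -0.30000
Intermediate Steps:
I(E, k) = -3/10 (I(E, k) = 3/(-9 - 1) = 3/(-10) = 3*(-⅒) = -3/10)
H(L) = -3/10
B(s) = 2 - (-6 + s)/(2*s) (B(s) = 2 - (s - 6)/(s + s) = 2 - (-6 + s)/(2*s))
(2 - 1*(-24))*B(-2) + H(1) = (2 - 1*(-24))*(3/2 + 3/(-2)) - 3/10 = (2 + 24)*(3/2 + 3*(-½)) - 3/10 = 26*(3/2 - 3/2) - 3/10 = 26*0 - 3/10 = 0 - 3/10 = -3/10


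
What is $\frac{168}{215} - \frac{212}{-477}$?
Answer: $\frac{2372}{1935} \approx 1.2258$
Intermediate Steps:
$\frac{168}{215} - \frac{212}{-477} = 168 \cdot \frac{1}{215} - - \frac{4}{9} = \frac{168}{215} + \frac{4}{9} = \frac{2372}{1935}$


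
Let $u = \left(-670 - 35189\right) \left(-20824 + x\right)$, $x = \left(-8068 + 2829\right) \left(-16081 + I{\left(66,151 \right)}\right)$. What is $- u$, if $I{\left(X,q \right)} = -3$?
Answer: $3020878773468$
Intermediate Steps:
$x = 84264076$ ($x = \left(-8068 + 2829\right) \left(-16081 - 3\right) = \left(-5239\right) \left(-16084\right) = 84264076$)
$u = -3020878773468$ ($u = \left(-670 - 35189\right) \left(-20824 + 84264076\right) = \left(-35859\right) 84243252 = -3020878773468$)
$- u = \left(-1\right) \left(-3020878773468\right) = 3020878773468$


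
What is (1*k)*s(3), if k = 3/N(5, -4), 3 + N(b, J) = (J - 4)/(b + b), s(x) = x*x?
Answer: -135/19 ≈ -7.1053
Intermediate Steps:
s(x) = x**2
N(b, J) = -3 + (-4 + J)/(2*b) (N(b, J) = -3 + (J - 4)/(b + b) = -3 + (-4 + J)/((2*b)) = -3 + (-4 + J)*(1/(2*b)) = -3 + (-4 + J)/(2*b))
k = -15/19 (k = 3/(((1/2)*(-4 - 4 - 6*5)/5)) = 3/(((1/2)*(1/5)*(-4 - 4 - 30))) = 3/(((1/2)*(1/5)*(-38))) = 3/(-19/5) = 3*(-5/19) = -15/19 ≈ -0.78947)
(1*k)*s(3) = (1*(-15/19))*3**2 = -15/19*9 = -135/19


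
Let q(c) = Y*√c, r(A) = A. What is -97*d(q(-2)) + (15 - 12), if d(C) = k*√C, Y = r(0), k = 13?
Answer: 3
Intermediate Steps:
Y = 0
q(c) = 0 (q(c) = 0*√c = 0)
d(C) = 13*√C
-97*d(q(-2)) + (15 - 12) = -1261*√0 + (15 - 12) = -1261*0 + 3 = -97*0 + 3 = 0 + 3 = 3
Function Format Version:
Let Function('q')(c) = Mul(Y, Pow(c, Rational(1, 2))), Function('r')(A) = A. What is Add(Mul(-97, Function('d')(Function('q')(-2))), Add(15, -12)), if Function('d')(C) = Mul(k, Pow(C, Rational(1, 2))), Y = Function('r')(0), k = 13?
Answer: 3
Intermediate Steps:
Y = 0
Function('q')(c) = 0 (Function('q')(c) = Mul(0, Pow(c, Rational(1, 2))) = 0)
Function('d')(C) = Mul(13, Pow(C, Rational(1, 2)))
Add(Mul(-97, Function('d')(Function('q')(-2))), Add(15, -12)) = Add(Mul(-97, Mul(13, Pow(0, Rational(1, 2)))), Add(15, -12)) = Add(Mul(-97, Mul(13, 0)), 3) = Add(Mul(-97, 0), 3) = Add(0, 3) = 3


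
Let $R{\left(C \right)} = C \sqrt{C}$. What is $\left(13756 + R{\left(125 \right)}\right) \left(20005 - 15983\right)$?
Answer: $55326632 + 2513750 \sqrt{5} \approx 6.0948 \cdot 10^{7}$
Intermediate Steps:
$R{\left(C \right)} = C^{\frac{3}{2}}$
$\left(13756 + R{\left(125 \right)}\right) \left(20005 - 15983\right) = \left(13756 + 125^{\frac{3}{2}}\right) \left(20005 - 15983\right) = \left(13756 + 625 \sqrt{5}\right) 4022 = 55326632 + 2513750 \sqrt{5}$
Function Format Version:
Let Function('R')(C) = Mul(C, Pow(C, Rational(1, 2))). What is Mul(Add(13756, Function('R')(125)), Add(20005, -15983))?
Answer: Add(55326632, Mul(2513750, Pow(5, Rational(1, 2)))) ≈ 6.0948e+7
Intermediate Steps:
Function('R')(C) = Pow(C, Rational(3, 2))
Mul(Add(13756, Function('R')(125)), Add(20005, -15983)) = Mul(Add(13756, Pow(125, Rational(3, 2))), Add(20005, -15983)) = Mul(Add(13756, Mul(625, Pow(5, Rational(1, 2)))), 4022) = Add(55326632, Mul(2513750, Pow(5, Rational(1, 2))))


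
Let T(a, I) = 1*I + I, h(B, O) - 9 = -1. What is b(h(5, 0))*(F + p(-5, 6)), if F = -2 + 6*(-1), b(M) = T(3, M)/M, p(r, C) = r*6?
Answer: -76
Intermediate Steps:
h(B, O) = 8 (h(B, O) = 9 - 1 = 8)
p(r, C) = 6*r
T(a, I) = 2*I (T(a, I) = I + I = 2*I)
b(M) = 2 (b(M) = (2*M)/M = 2)
F = -8 (F = -2 - 6 = -8)
b(h(5, 0))*(F + p(-5, 6)) = 2*(-8 + 6*(-5)) = 2*(-8 - 30) = 2*(-38) = -76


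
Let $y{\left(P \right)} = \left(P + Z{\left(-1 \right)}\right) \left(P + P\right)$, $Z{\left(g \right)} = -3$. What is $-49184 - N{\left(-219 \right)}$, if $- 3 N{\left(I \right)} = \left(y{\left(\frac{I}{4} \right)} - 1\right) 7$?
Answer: $- \frac{826349}{24} \approx -34431.0$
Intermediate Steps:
$y{\left(P \right)} = 2 P \left(-3 + P\right)$ ($y{\left(P \right)} = \left(P - 3\right) \left(P + P\right) = \left(-3 + P\right) 2 P = 2 P \left(-3 + P\right)$)
$N{\left(I \right)} = \frac{7}{3} - \frac{7 I \left(-3 + \frac{I}{4}\right)}{6}$ ($N{\left(I \right)} = - \frac{\left(2 \frac{I}{4} \left(-3 + \frac{I}{4}\right) - 1\right) 7}{3} = - \frac{\left(\frac{I \left(-3 + \frac{I}{4}\right)}{2} - 1\right) 7}{3} = - \frac{\left(-1 + \frac{I \left(-3 + \frac{I}{4}\right)}{2}\right) 7}{3} = - \frac{-7 + \frac{7 I \left(-3 + \frac{I}{4}\right)}{2}}{3} = \frac{7}{3} - \frac{7 I \left(-3 + \frac{I}{4}\right)}{6}$)
$-49184 - N{\left(-219 \right)} = -49184 - \left(\frac{7}{3} - - \frac{511 \left(-12 - 219\right)}{8}\right) = -49184 - \left(\frac{7}{3} - \left(- \frac{511}{8}\right) \left(-231\right)\right) = -49184 - \left(\frac{7}{3} - \frac{118041}{8}\right) = -49184 - - \frac{354067}{24} = -49184 + \frac{354067}{24} = - \frac{826349}{24}$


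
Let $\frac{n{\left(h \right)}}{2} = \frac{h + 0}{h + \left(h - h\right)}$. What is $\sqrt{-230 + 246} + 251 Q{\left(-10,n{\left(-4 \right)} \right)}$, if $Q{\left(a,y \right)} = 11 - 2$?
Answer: $2263$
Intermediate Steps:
$n{\left(h \right)} = 2$ ($n{\left(h \right)} = 2 \frac{h + 0}{h + \left(h - h\right)} = 2 \frac{h}{h + 0} = 2 \frac{h}{h} = 2 \cdot 1 = 2$)
$Q{\left(a,y \right)} = 9$ ($Q{\left(a,y \right)} = 11 - 2 = 9$)
$\sqrt{-230 + 246} + 251 Q{\left(-10,n{\left(-4 \right)} \right)} = \sqrt{-230 + 246} + 251 \cdot 9 = \sqrt{16} + 2259 = 4 + 2259 = 2263$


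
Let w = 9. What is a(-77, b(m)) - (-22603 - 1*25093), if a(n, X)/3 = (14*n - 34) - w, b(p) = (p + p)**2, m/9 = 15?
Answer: 44333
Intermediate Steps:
m = 135 (m = 9*15 = 135)
b(p) = 4*p**2 (b(p) = (2*p)**2 = 4*p**2)
a(n, X) = -129 + 42*n (a(n, X) = 3*((14*n - 34) - 1*9) = 3*((-34 + 14*n) - 9) = 3*(-43 + 14*n) = -129 + 42*n)
a(-77, b(m)) - (-22603 - 1*25093) = (-129 + 42*(-77)) - (-22603 - 1*25093) = (-129 - 3234) - (-22603 - 25093) = -3363 - 1*(-47696) = -3363 + 47696 = 44333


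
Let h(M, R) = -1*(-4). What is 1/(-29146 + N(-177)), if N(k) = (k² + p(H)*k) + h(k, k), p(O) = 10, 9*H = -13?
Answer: 1/417 ≈ 0.0023981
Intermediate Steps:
h(M, R) = 4
H = -13/9 (H = (⅑)*(-13) = -13/9 ≈ -1.4444)
N(k) = 4 + k² + 10*k (N(k) = (k² + 10*k) + 4 = 4 + k² + 10*k)
1/(-29146 + N(-177)) = 1/(-29146 + (4 + (-177)² + 10*(-177))) = 1/(-29146 + (4 + 31329 - 1770)) = 1/(-29146 + 29563) = 1/417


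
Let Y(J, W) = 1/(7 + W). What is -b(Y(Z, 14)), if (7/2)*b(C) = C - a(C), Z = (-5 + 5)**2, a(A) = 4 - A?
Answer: 164/147 ≈ 1.1156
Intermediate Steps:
Z = 0 (Z = 0**2 = 0)
b(C) = -8/7 + 4*C/7 (b(C) = 2*(C - (4 - C))/7 = 2*(C + (-4 + C))/7 = 2*(-4 + 2*C)/7 = -8/7 + 4*C/7)
-b(Y(Z, 14)) = -(-8/7 + 4/(7*(7 + 14))) = -(-8/7 + (4/7)/21) = -(-8/7 + (4/7)*(1/21)) = -(-8/7 + 4/147) = -1*(-164/147) = 164/147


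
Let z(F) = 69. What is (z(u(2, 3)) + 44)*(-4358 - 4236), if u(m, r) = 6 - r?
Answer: -971122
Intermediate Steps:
(z(u(2, 3)) + 44)*(-4358 - 4236) = (69 + 44)*(-4358 - 4236) = 113*(-8594) = -971122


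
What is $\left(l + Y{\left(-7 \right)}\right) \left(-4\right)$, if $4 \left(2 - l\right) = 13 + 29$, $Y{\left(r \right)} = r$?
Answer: $62$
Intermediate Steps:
$l = - \frac{17}{2}$ ($l = 2 - \frac{13 + 29}{4} = 2 - \frac{21}{2} = - \frac{17}{2} \approx -8.5$)
$\left(l + Y{\left(-7 \right)}\right) \left(-4\right) = \left(- \frac{17}{2} - 7\right) \left(-4\right) = \left(- \frac{31}{2}\right) \left(-4\right) = 62$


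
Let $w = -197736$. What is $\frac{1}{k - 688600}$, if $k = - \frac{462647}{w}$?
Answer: $- \frac{197736}{136160546953} \approx -1.4522 \cdot 10^{-6}$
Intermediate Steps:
$k = \frac{462647}{197736}$ ($k = - \frac{462647}{-197736} = \left(-462647\right) \left(- \frac{1}{197736}\right) = \frac{462647}{197736} \approx 2.3397$)
$\frac{1}{k - 688600} = \frac{1}{\frac{462647}{197736} - 688600} = \frac{1}{- \frac{136160546953}{197736}} = - \frac{197736}{136160546953}$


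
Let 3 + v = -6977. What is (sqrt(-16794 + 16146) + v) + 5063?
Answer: -1917 + 18*I*sqrt(2) ≈ -1917.0 + 25.456*I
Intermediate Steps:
v = -6980 (v = -3 - 6977 = -6980)
(sqrt(-16794 + 16146) + v) + 5063 = (sqrt(-16794 + 16146) - 6980) + 5063 = (sqrt(-648) - 6980) + 5063 = (18*I*sqrt(2) - 6980) + 5063 = (-6980 + 18*I*sqrt(2)) + 5063 = -1917 + 18*I*sqrt(2)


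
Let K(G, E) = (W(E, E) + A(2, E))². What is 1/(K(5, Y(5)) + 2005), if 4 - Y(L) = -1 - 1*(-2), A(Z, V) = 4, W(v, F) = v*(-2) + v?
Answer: 1/2006 ≈ 0.00049850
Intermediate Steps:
W(v, F) = -v (W(v, F) = -2*v + v = -v)
Y(L) = 3 (Y(L) = 4 - (-1 - 1*(-2)) = 4 - (-1 + 2) = 4 - 1*1 = 4 - 1 = 3)
K(G, E) = (4 - E)² (K(G, E) = (-E + 4)² = (4 - E)²)
1/(K(5, Y(5)) + 2005) = 1/((-4 + 3)² + 2005) = 1/((-1)² + 2005) = 1/(1 + 2005) = 1/2006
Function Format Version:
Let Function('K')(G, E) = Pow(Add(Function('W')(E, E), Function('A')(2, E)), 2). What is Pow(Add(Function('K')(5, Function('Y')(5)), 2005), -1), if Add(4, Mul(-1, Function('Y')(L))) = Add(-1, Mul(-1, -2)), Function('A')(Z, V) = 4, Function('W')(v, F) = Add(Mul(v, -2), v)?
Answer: Rational(1, 2006) ≈ 0.00049850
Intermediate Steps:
Function('W')(v, F) = Mul(-1, v) (Function('W')(v, F) = Add(Mul(-2, v), v) = Mul(-1, v))
Function('Y')(L) = 3 (Function('Y')(L) = Add(4, Mul(-1, Add(-1, Mul(-1, -2)))) = Add(4, Mul(-1, Add(-1, 2))) = Add(4, Mul(-1, 1)) = Add(4, -1) = 3)
Function('K')(G, E) = Pow(Add(4, Mul(-1, E)), 2) (Function('K')(G, E) = Pow(Add(Mul(-1, E), 4), 2) = Pow(Add(4, Mul(-1, E)), 2))
Pow(Add(Function('K')(5, Function('Y')(5)), 2005), -1) = Pow(Add(Pow(Add(-4, 3), 2), 2005), -1) = Pow(Add(Pow(-1, 2), 2005), -1) = Pow(Add(1, 2005), -1) = Pow(2006, -1) = Rational(1, 2006)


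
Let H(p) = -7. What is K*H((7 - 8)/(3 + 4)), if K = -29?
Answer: 203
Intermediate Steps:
K*H((7 - 8)/(3 + 4)) = -29*(-7) = 203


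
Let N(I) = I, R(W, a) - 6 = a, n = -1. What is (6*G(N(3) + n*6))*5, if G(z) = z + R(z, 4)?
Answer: 210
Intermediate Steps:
R(W, a) = 6 + a
G(z) = 10 + z (G(z) = z + (6 + 4) = z + 10 = 10 + z)
(6*G(N(3) + n*6))*5 = (6*(10 + (3 - 1*6)))*5 = (6*(10 + (3 - 6)))*5 = (6*(10 - 3))*5 = (6*7)*5 = 42*5 = 210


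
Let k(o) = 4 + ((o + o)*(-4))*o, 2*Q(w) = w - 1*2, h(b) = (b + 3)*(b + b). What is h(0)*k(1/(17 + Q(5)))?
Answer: 0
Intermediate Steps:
h(b) = 2*b*(3 + b) (h(b) = (3 + b)*(2*b) = 2*b*(3 + b))
Q(w) = -1 + w/2 (Q(w) = (w - 1*2)/2 = (w - 2)/2 = (-2 + w)/2 = -1 + w/2)
k(o) = 4 - 8*o**2 (k(o) = 4 + ((2*o)*(-4))*o = 4 + (-8*o)*o = 4 - 8*o**2)
h(0)*k(1/(17 + Q(5))) = (2*0*(3 + 0))*(4 - 8/(17 + (-1 + (1/2)*5))**2) = (2*0*3)*(4 - 8/(17 + (-1 + 5/2))**2) = 0*(4 - 8/(17 + 3/2)**2) = 0*(4 - 8*(1/(37/2))**2) = 0*(4 - 8*(2/37)**2) = 0*(4 - 8*4/1369) = 0*(4 - 32/1369) = 0*(5444/1369) = 0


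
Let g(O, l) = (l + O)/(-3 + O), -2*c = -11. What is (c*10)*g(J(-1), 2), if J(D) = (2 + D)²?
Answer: -165/2 ≈ -82.500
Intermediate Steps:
c = 11/2 (c = -½*(-11) = 11/2 ≈ 5.5000)
g(O, l) = (O + l)/(-3 + O)
(c*10)*g(J(-1), 2) = ((11/2)*10)*(((2 - 1)² + 2)/(-3 + (2 - 1)²)) = 55*((1² + 2)/(-3 + 1²)) = 55*((1 + 2)/(-3 + 1)) = 55*(3/(-2)) = 55*(-½*3) = 55*(-3/2) = -165/2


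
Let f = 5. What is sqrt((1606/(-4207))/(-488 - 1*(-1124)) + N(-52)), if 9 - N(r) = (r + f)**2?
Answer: I*sqrt(3937513568081478)/1337826 ≈ 46.904*I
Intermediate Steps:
N(r) = 9 - (5 + r)**2 (N(r) = 9 - (r + 5)**2 = 9 - (5 + r)**2)
sqrt((1606/(-4207))/(-488 - 1*(-1124)) + N(-52)) = sqrt((1606/(-4207))/(-488 - 1*(-1124)) + (9 - (5 - 52)**2)) = sqrt((1606*(-1/4207))/(-488 + 1124) + (9 - 1*(-47)**2)) = sqrt(-1606/4207/636 + (9 - 1*2209)) = sqrt(-1606/4207*1/636 + (9 - 2209)) = sqrt(-803/1337826 - 2200) = sqrt(-2943218003/1337826) = I*sqrt(3937513568081478)/1337826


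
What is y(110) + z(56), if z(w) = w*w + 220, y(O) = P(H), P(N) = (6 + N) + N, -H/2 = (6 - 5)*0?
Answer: 3362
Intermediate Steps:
H = 0 (H = -2*(6 - 5)*0 = -2*0 = 0)
P(N) = 6 + 2*N
y(O) = 6 (y(O) = 6 + 2*0 = 6 + 0 = 6)
z(w) = 220 + w² (z(w) = w² + 220 = 220 + w²)
y(110) + z(56) = 6 + (220 + 56²) = 6 + (220 + 3136) = 6 + 3356 = 3362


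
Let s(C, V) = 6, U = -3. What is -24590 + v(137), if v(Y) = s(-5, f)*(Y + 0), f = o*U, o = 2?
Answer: -23768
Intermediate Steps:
f = -6 (f = 2*(-3) = -6)
v(Y) = 6*Y (v(Y) = 6*(Y + 0) = 6*Y)
-24590 + v(137) = -24590 + 6*137 = -24590 + 822 = -23768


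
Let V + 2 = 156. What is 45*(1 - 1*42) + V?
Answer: -1691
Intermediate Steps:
V = 154 (V = -2 + 156 = 154)
45*(1 - 1*42) + V = 45*(1 - 1*42) + 154 = 45*(1 - 42) + 154 = 45*(-41) + 154 = -1845 + 154 = -1691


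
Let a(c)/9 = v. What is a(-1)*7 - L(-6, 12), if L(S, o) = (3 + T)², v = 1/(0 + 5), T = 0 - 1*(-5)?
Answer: -257/5 ≈ -51.400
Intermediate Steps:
T = 5 (T = 0 + 5 = 5)
v = ⅕ (v = 1/5 = ⅕ ≈ 0.20000)
a(c) = 9/5 (a(c) = 9*(⅕) = 9/5)
L(S, o) = 64 (L(S, o) = (3 + 5)² = 8² = 64)
a(-1)*7 - L(-6, 12) = (9/5)*7 - 1*64 = 63/5 - 64 = -257/5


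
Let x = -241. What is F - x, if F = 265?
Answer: 506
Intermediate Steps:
F - x = 265 - 1*(-241) = 265 + 241 = 506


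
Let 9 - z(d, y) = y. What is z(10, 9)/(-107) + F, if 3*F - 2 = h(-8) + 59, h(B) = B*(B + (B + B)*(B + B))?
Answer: -641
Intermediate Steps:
z(d, y) = 9 - y
h(B) = B*(B + 4*B**2) (h(B) = B*(B + (2*B)*(2*B)) = B*(B + 4*B**2))
F = -641 (F = 2/3 + ((-8)**2*(1 + 4*(-8)) + 59)/3 = 2/3 + (64*(1 - 32) + 59)/3 = 2/3 + (64*(-31) + 59)/3 = 2/3 + (-1984 + 59)/3 = 2/3 + (1/3)*(-1925) = 2/3 - 1925/3 = -641)
z(10, 9)/(-107) + F = (9 - 1*9)/(-107) - 641 = (9 - 9)*(-1/107) - 641 = 0*(-1/107) - 641 = 0 - 641 = -641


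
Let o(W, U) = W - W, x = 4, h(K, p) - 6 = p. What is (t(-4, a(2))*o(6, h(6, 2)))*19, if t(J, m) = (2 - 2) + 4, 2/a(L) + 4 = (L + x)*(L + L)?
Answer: 0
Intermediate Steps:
h(K, p) = 6 + p
o(W, U) = 0
a(L) = 2/(-4 + 2*L*(4 + L)) (a(L) = 2/(-4 + (L + 4)*(L + L)) = 2/(-4 + (4 + L)*(2*L)) = 2/(-4 + 2*L*(4 + L)))
t(J, m) = 4 (t(J, m) = 0 + 4 = 4)
(t(-4, a(2))*o(6, h(6, 2)))*19 = (4*0)*19 = 0*19 = 0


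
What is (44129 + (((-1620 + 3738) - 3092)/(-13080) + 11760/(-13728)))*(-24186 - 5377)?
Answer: -1220052944482373/935220 ≈ -1.3046e+9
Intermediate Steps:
(44129 + (((-1620 + 3738) - 3092)/(-13080) + 11760/(-13728)))*(-24186 - 5377) = (44129 + ((2118 - 3092)*(-1/13080) + 11760*(-1/13728)))*(-29563) = (44129 + (-974*(-1/13080) - 245/286))*(-29563) = (44129 + (487/6540 - 245/286))*(-29563) = (44129 - 731509/935220)*(-29563) = (41269591871/935220)*(-29563) = -1220052944482373/935220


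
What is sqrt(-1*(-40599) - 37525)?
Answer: sqrt(3074) ≈ 55.444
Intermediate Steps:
sqrt(-1*(-40599) - 37525) = sqrt(40599 - 37525) = sqrt(3074)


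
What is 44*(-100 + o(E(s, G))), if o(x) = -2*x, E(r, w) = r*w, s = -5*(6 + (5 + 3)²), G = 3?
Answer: 88000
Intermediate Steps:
s = -350 (s = -5*(6 + 8²) = -5*(6 + 64) = -5*70 = -350)
44*(-100 + o(E(s, G))) = 44*(-100 - (-700)*3) = 44*(-100 - 2*(-1050)) = 44*(-100 + 2100) = 44*2000 = 88000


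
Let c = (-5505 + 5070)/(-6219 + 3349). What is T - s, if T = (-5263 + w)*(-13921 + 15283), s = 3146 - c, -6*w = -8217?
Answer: -3045697295/574 ≈ -5.3061e+6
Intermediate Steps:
w = 2739/2 (w = -⅙*(-8217) = 2739/2 ≈ 1369.5)
c = 87/574 (c = -435/(-2870) = -435*(-1/2870) = 87/574 ≈ 0.15157)
s = 1805717/574 (s = 3146 - 1*87/574 = 3146 - 87/574 = 1805717/574 ≈ 3145.8)
T = -5302947 (T = (-5263 + 2739/2)*(-13921 + 15283) = -7787/2*1362 = -5302947)
T - s = -5302947 - 1*1805717/574 = -5302947 - 1805717/574 = -3045697295/574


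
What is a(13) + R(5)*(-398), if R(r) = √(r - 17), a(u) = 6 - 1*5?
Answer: 1 - 796*I*√3 ≈ 1.0 - 1378.7*I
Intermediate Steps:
a(u) = 1 (a(u) = 6 - 5 = 1)
R(r) = √(-17 + r)
a(13) + R(5)*(-398) = 1 + √(-17 + 5)*(-398) = 1 + √(-12)*(-398) = 1 + (2*I*√3)*(-398) = 1 - 796*I*√3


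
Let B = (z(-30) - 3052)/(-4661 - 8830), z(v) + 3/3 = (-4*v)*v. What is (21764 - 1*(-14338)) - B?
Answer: 487045429/13491 ≈ 36102.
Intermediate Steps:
z(v) = -1 - 4*v**2 (z(v) = -1 + (-4*v)*v = -1 - 4*v**2)
B = 6653/13491 (B = ((-1 - 4*(-30)**2) - 3052)/(-4661 - 8830) = ((-1 - 4*900) - 3052)/(-13491) = ((-1 - 3600) - 3052)*(-1/13491) = (-3601 - 3052)*(-1/13491) = -6653*(-1/13491) = 6653/13491 ≈ 0.49314)
(21764 - 1*(-14338)) - B = (21764 - 1*(-14338)) - 1*6653/13491 = (21764 + 14338) - 6653/13491 = 36102 - 6653/13491 = 487045429/13491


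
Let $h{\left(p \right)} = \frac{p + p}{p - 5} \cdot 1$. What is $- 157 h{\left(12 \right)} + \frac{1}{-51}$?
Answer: $- \frac{192175}{357} \approx -538.31$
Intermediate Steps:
$h{\left(p \right)} = \frac{2 p}{-5 + p}$ ($h{\left(p \right)} = \frac{2 p}{-5 + p} 1 = \frac{2 p}{-5 + p}$)
$- 157 h{\left(12 \right)} + \frac{1}{-51} = - 157 \cdot 2 \cdot 12 \frac{1}{-5 + 12} + \frac{1}{-51} = - 157 \cdot 2 \cdot 12 \cdot \frac{1}{7} - \frac{1}{51} = \left(-157\right) \frac{24}{7} - \frac{1}{51} = - \frac{3768}{7} - \frac{1}{51} = - \frac{192175}{357}$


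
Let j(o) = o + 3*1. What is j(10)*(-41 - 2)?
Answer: -559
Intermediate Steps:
j(o) = 3 + o (j(o) = o + 3 = 3 + o)
j(10)*(-41 - 2) = (3 + 10)*(-41 - 2) = 13*(-43) = -559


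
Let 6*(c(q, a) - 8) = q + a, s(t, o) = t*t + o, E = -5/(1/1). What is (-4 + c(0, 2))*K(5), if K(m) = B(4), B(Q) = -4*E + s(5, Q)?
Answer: 637/3 ≈ 212.33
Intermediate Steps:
E = -5 (E = -5/1 = -5*1 = -5)
s(t, o) = o + t**2 (s(t, o) = t**2 + o = o + t**2)
B(Q) = 45 + Q (B(Q) = -4*(-5) + (Q + 5**2) = 20 + (Q + 25) = 20 + (25 + Q) = 45 + Q)
c(q, a) = 8 + a/6 + q/6 (c(q, a) = 8 + (q + a)/6 = 8 + (a + q)/6 = 8 + (a/6 + q/6) = 8 + a/6 + q/6)
K(m) = 49 (K(m) = 45 + 4 = 49)
(-4 + c(0, 2))*K(5) = (-4 + (8 + (1/6)*2 + (1/6)*0))*49 = (-4 + (8 + 1/3 + 0))*49 = (-4 + 25/3)*49 = (13/3)*49 = 637/3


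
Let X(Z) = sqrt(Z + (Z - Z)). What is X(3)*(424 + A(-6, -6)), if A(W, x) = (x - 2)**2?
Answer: 488*sqrt(3) ≈ 845.24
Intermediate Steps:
A(W, x) = (-2 + x)**2
X(Z) = sqrt(Z) (X(Z) = sqrt(Z + 0) = sqrt(Z))
X(3)*(424 + A(-6, -6)) = sqrt(3)*(424 + (-2 - 6)**2) = sqrt(3)*(424 + (-8)**2) = sqrt(3)*(424 + 64) = sqrt(3)*488 = 488*sqrt(3)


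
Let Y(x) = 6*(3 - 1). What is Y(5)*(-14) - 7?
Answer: -175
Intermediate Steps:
Y(x) = 12 (Y(x) = 6*2 = 12)
Y(5)*(-14) - 7 = 12*(-14) - 7 = -168 - 7 = -175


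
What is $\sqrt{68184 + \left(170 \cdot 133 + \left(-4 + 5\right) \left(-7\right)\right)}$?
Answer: $\sqrt{90787} \approx 301.31$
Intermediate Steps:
$\sqrt{68184 + \left(170 \cdot 133 + \left(-4 + 5\right) \left(-7\right)\right)} = \sqrt{68184 + \left(22610 + 1 \left(-7\right)\right)} = \sqrt{68184 + \left(22610 - 7\right)} = \sqrt{68184 + 22603} = \sqrt{90787}$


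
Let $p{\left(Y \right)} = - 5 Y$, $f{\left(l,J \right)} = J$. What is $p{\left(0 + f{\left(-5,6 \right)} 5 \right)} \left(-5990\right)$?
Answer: $898500$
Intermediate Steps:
$p{\left(0 + f{\left(-5,6 \right)} 5 \right)} \left(-5990\right) = - 5 \left(0 + 6 \cdot 5\right) \left(-5990\right) = - 5 \left(0 + 30\right) \left(-5990\right) = \left(-5\right) 30 \left(-5990\right) = \left(-150\right) \left(-5990\right) = 898500$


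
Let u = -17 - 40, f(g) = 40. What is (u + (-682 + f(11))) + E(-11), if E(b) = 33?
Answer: -666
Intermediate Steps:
u = -57 (u = -17 - 10*4 = -17 - 40 = -57)
(u + (-682 + f(11))) + E(-11) = (-57 + (-682 + 40)) + 33 = (-57 - 642) + 33 = -699 + 33 = -666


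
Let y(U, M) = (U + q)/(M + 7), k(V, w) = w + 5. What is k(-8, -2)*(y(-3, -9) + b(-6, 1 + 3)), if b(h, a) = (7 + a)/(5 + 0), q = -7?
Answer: 108/5 ≈ 21.600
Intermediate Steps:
k(V, w) = 5 + w
y(U, M) = (-7 + U)/(7 + M) (y(U, M) = (U - 7)/(M + 7) = (-7 + U)/(7 + M))
b(h, a) = 7/5 + a/5 (b(h, a) = (7 + a)/5 = (7 + a)*(1/5) = 7/5 + a/5)
k(-8, -2)*(y(-3, -9) + b(-6, 1 + 3)) = (5 - 2)*((-7 - 3)/(7 - 9) + (7/5 + (1 + 3)/5)) = 3*(-10/(-2) + (7/5 + (1/5)*4)) = 3*(-1/2*(-10) + (7/5 + 4/5)) = 3*(5 + 11/5) = 3*(36/5) = 108/5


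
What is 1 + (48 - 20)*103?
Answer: 2885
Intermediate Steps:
1 + (48 - 20)*103 = 1 + 28*103 = 1 + 2884 = 2885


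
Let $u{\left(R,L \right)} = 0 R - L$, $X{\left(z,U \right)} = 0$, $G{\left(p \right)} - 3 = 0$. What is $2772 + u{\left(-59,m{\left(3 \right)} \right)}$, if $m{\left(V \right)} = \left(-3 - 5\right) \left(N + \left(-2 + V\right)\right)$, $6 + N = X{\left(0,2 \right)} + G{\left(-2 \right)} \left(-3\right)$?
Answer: $2660$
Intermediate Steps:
$G{\left(p \right)} = 3$ ($G{\left(p \right)} = 3 + 0 = 3$)
$N = -15$ ($N = -6 + \left(0 + 3 \left(-3\right)\right) = -6 + \left(0 - 9\right) = -6 - 9 = -15$)
$m{\left(V \right)} = 136 - 8 V$ ($m{\left(V \right)} = \left(-3 - 5\right) \left(-15 + \left(-2 + V\right)\right) = - 8 \left(-17 + V\right) = 136 - 8 V$)
$u{\left(R,L \right)} = - L$ ($u{\left(R,L \right)} = 0 - L = - L$)
$2772 + u{\left(-59,m{\left(3 \right)} \right)} = 2772 - \left(136 - 24\right) = 2772 - 112 = 2660$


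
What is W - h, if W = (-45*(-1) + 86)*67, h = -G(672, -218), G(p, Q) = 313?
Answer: 9090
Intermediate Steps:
h = -313 (h = -1*313 = -313)
W = 8777 (W = (45 + 86)*67 = 131*67 = 8777)
W - h = 8777 - 1*(-313) = 8777 + 313 = 9090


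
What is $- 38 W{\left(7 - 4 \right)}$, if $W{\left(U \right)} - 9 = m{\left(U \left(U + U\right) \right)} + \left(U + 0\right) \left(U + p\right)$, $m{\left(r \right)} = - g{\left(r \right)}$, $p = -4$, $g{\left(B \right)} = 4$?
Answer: $-76$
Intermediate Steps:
$m{\left(r \right)} = -4$ ($m{\left(r \right)} = \left(-1\right) 4 = -4$)
$W{\left(U \right)} = 5 + U \left(-4 + U\right)$ ($W{\left(U \right)} = 9 + \left(-4 + \left(U + 0\right) \left(U - 4\right)\right) = 9 + \left(-4 + U \left(-4 + U\right)\right) = 5 + U \left(-4 + U\right)$)
$- 38 W{\left(7 - 4 \right)} = - 38 \left(5 + \left(7 - 4\right)^{2} - 4 \left(7 - 4\right)\right) = - 38 \left(5 + 3^{2} - 12\right) = - 38 \left(5 + 9 - 12\right) = \left(-38\right) 2 = -76$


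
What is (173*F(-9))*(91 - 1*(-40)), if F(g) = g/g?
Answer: 22663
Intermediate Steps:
F(g) = 1
(173*F(-9))*(91 - 1*(-40)) = (173*1)*(91 - 1*(-40)) = 173*(91 + 40) = 173*131 = 22663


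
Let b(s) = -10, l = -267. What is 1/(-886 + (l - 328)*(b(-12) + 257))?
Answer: -1/147851 ≈ -6.7636e-6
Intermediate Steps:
1/(-886 + (l - 328)*(b(-12) + 257)) = 1/(-886 + (-267 - 328)*(-10 + 257)) = 1/(-886 - 595*247) = 1/(-886 - 146965) = 1/(-147851) = -1/147851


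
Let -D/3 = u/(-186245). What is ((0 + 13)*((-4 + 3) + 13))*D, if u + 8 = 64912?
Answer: 30375072/186245 ≈ 163.09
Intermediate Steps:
u = 64904 (u = -8 + 64912 = 64904)
D = 194712/186245 (D = -194712/(-186245) = -194712*(-1)/186245 = -3*(-64904/186245) = 194712/186245 ≈ 1.0455)
((0 + 13)*((-4 + 3) + 13))*D = ((0 + 13)*((-4 + 3) + 13))*(194712/186245) = (13*(-1 + 13))*(194712/186245) = (13*12)*(194712/186245) = 156*(194712/186245) = 30375072/186245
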